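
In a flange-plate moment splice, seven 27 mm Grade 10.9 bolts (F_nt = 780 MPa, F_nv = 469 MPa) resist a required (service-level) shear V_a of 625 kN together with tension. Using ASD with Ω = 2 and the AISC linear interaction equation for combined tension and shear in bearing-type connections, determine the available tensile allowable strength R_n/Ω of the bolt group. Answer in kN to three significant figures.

993 kN

A_b = π·27²/4 = 572.6 mm²; f_rv = 625 × 1000 / (7 × 572.6) = 155.9 MPa.
F'_nt = 1.3 F_nt − (Ω F_nt / F_nv) f_rv = 1.3·780 − (2·780/469)·155.9 = 495.3 MPa, capped at F_nt → F'_nt = 495.3 MPa.
R_n = F'_nt · A_b · n = 495.3 × 572.6 × 7 / 1000 = 1985 kN.
Allowable strength R_n/Ω = 1985 / 2 = 993 kN.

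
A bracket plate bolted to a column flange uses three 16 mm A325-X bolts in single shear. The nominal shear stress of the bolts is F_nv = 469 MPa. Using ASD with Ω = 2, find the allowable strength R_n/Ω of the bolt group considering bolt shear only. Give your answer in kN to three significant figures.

141 kN

A_b = π × 16² / 4 = 201.1 mm².
R_n = F_nv · A_b · n · n_s = 469 × 201.1 × 3 × 1 / 1000 = 282.9 kN.
Allowable strength R_n/Ω = 282.9 / 2 = 141 kN.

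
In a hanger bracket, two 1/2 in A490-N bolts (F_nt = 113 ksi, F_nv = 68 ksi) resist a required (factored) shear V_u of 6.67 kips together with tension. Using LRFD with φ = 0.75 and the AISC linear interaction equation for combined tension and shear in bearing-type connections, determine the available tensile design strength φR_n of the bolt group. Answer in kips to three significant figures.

A_b = π·0.5²/4 = 0.1963 in²; f_rv = 6.67 / (2 × 0.1963) = 16.99 ksi.
F'_nt = 1.3 F_nt − (F_nt / φF_nv) f_rv = 1.3·113 − (113/(0.75·68))·16.99 = 109.3 ksi, capped at F_nt → F'_nt = 109.3 ksi.
R_n = F'_nt · A_b · n = 109.3 × 0.1963 × 2 = 42.91 kips.
Design strength φR_n = 0.75 × 42.91 = 32.2 kips.

32.2 kips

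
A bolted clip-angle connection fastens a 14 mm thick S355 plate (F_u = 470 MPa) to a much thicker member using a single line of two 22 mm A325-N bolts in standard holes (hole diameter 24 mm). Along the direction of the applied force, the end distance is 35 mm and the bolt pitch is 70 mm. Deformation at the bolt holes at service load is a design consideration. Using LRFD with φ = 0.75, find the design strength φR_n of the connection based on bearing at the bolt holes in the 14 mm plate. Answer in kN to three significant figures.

Per bolt r_n = 1.2 l_c t F_u ≤ 2.4 d t F_u; upper limit = 2.4 × 22 × 14 × 470 / 1000 = 347.4 kN.
Edge bolt: l_c = 35 − 24/2 = 23 mm → 1.2 × 23 × 14 × 470 / 1000 = 181.6 → r_n = 181.6 kN.
Interior bolts: l_c = 70 − 24 = 46 mm → 1.2 × 46 × 14 × 470 / 1000 = 363.2 → r_n = 347.4 kN.
R_n = 1 × 181.6 + 1 × 347.4 = 529 kN.
Design strength φR_n = 0.75 × 529 = 397 kN.

397 kN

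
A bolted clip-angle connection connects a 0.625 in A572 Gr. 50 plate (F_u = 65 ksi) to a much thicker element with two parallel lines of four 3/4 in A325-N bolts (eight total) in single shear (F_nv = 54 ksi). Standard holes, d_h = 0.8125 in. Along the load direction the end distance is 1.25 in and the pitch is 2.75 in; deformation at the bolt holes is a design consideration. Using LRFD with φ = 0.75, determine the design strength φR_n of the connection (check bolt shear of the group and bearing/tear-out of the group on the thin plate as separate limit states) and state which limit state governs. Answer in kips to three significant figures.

143 kips (bolt shear governs)

Bolt shear: A_b = π·0.75²/4 = 0.4418 in²; R_n = 54 × 0.4418 × 8 × 1 = 190.9 kips → 0.75 × 190.9 = 143 kips.
Bearing (1.2 l_c t F_u ≤ 2.4 d t F_u): upper limit = 2.4·0.75·0.625·65 = 73.12 kips.
  Edge l_c = 1.25 − 0.8125/2 = 0.8438 → r_n = 41.13 kips; interior l_c = 2.75 − 0.8125 = 1.938 → r_n = 73.12 kips.
  R_n,bearing = 2·41.13 + 6·73.12 = 521 kips → 0.75 × 521 = 391 kips.
Bolt shear governs: 143 kips.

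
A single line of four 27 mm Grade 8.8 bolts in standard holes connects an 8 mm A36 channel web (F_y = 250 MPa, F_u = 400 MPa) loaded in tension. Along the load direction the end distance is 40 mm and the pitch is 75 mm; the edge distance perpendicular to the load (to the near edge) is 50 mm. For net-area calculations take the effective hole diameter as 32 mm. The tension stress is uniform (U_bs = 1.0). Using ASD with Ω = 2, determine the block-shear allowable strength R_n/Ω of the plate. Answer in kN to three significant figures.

Shear plane L_v = 40 + 3·75 = 265 mm; A_gv = 265 × 8 = 2120 mm².
A_nv = (265 − 3.5·32) × 8 = 1224 mm².
A_nt = (50 − 0.5·32) × 8 = 272 mm².
0.6 F_u A_nv = 293.8 kN; 0.6 F_y A_gv = 318 kN → shear rupture governs the shear term.
R_n = 293.8 + 1.0 × 400 × 272 / 1000 = 402.6 kN.
Allowable strength R_n/Ω = 402.6 / 2 = 201 kN.

201 kN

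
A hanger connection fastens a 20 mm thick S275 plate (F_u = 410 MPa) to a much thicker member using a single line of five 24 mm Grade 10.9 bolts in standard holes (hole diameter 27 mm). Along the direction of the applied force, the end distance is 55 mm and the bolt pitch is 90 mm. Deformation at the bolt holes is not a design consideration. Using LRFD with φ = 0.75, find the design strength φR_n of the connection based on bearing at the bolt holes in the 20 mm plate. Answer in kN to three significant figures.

2150 kN

Per bolt r_n = 1.5 l_c t F_u ≤ 3.0 d t F_u; upper limit = 3.0 × 24 × 20 × 410 / 1000 = 590.4 kN.
Edge bolt: l_c = 55 − 27/2 = 41.5 mm → 1.5 × 41.5 × 20 × 410 / 1000 = 510.4 → r_n = 510.4 kN.
Interior bolts: l_c = 90 − 27 = 63 mm → 1.5 × 63 × 20 × 410 / 1000 = 774.9 → r_n = 590.4 kN.
R_n = 1 × 510.4 + 4 × 590.4 = 2872 kN.
Design strength φR_n = 0.75 × 2872 = 2150 kN.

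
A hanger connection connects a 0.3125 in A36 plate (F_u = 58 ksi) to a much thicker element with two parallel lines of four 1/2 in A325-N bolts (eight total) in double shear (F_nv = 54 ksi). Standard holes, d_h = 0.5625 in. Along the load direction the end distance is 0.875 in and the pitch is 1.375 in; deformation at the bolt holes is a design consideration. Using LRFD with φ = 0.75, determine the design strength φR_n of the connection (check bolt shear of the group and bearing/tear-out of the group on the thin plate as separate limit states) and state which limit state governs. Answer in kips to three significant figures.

98.9 kips (bearing governs)

Bolt shear: A_b = π·0.5²/4 = 0.1963 in²; R_n = 54 × 0.1963 × 8 × 2 = 169.6 kips → 0.75 × 169.6 = 127 kips.
Bearing (1.2 l_c t F_u ≤ 2.4 d t F_u): upper limit = 2.4·0.5·0.3125·58 = 21.75 kips.
  Edge l_c = 0.875 − 0.5625/2 = 0.5938 → r_n = 12.91 kips; interior l_c = 1.375 − 0.5625 = 0.8125 → r_n = 17.67 kips.
  R_n,bearing = 2·12.91 + 6·17.67 = 131.9 kips → 0.75 × 131.9 = 98.9 kips.
Bearing governs: 98.9 kips.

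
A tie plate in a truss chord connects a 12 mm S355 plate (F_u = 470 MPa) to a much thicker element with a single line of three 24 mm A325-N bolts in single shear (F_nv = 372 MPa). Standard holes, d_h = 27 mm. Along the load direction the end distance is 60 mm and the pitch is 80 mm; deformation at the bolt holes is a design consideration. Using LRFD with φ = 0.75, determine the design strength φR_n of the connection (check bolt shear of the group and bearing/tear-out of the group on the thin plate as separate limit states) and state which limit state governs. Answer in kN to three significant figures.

379 kN (bolt shear governs)

Bolt shear: A_b = π·24²/4 = 452.4 mm²; R_n = 372 × 452.4 × 3 × 1 / 1000 = 504.9 kN → 0.75 × 504.9 = 379 kN.
Bearing (1.2 l_c t F_u ≤ 2.4 d t F_u): upper limit = 2.4·24·12·470 / 1000 = 324.9 kN.
  Edge l_c = 60 − 27/2 = 46.5 → r_n = 314.7 kN; interior l_c = 80 − 27 = 53 → r_n = 324.9 kN.
  R_n,bearing = 1·314.7 + 2·324.9 = 964.4 kN → 0.75 × 964.4 = 723 kN.
Bolt shear governs: 379 kN.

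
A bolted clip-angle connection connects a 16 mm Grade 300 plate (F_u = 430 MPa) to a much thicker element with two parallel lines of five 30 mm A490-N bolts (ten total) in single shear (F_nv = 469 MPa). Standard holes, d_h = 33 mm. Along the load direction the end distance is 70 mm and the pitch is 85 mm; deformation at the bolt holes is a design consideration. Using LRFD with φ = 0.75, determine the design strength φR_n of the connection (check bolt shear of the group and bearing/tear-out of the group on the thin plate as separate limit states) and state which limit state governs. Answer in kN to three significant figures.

2490 kN (bolt shear governs)

Bolt shear: A_b = π·30²/4 = 706.9 mm²; R_n = 469 × 706.9 × 10 × 1 / 1000 = 3315 kN → 0.75 × 3315 = 2490 kN.
Bearing (1.2 l_c t F_u ≤ 2.4 d t F_u): upper limit = 2.4·30·16·430 / 1000 = 495.4 kN.
  Edge l_c = 70 − 33/2 = 53.5 → r_n = 441.7 kN; interior l_c = 85 − 33 = 52 → r_n = 429.3 kN.
  R_n,bearing = 2·441.7 + 8·429.3 = 4318 kN → 0.75 × 4318 = 3240 kN.
Bolt shear governs: 2490 kN.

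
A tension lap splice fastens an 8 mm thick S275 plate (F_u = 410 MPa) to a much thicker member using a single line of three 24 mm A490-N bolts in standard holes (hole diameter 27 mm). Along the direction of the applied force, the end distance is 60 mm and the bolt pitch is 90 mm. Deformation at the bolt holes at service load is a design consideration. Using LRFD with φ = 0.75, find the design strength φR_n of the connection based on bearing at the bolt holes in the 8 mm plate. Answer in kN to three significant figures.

Per bolt r_n = 1.2 l_c t F_u ≤ 2.4 d t F_u; upper limit = 2.4 × 24 × 8 × 410 / 1000 = 188.9 kN.
Edge bolt: l_c = 60 − 27/2 = 46.5 mm → 1.2 × 46.5 × 8 × 410 / 1000 = 183 → r_n = 183 kN.
Interior bolts: l_c = 90 − 27 = 63 mm → 1.2 × 63 × 8 × 410 / 1000 = 248 → r_n = 188.9 kN.
R_n = 1 × 183 + 2 × 188.9 = 560.9 kN.
Design strength φR_n = 0.75 × 560.9 = 421 kN.

421 kN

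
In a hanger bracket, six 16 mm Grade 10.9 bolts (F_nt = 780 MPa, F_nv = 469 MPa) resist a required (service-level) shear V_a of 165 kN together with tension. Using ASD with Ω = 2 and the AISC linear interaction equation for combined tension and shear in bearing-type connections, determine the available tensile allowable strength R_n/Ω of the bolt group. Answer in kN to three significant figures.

337 kN

A_b = π·16²/4 = 201.1 mm²; f_rv = 165 × 1000 / (6 × 201.1) = 136.8 MPa.
F'_nt = 1.3 F_nt − (Ω F_nt / F_nv) f_rv = 1.3·780 − (2·780/469)·136.8 = 559.1 MPa, capped at F_nt → F'_nt = 559.1 MPa.
R_n = F'_nt · A_b · n = 559.1 × 201.1 × 6 / 1000 = 674.4 kN.
Allowable strength R_n/Ω = 674.4 / 2 = 337 kN.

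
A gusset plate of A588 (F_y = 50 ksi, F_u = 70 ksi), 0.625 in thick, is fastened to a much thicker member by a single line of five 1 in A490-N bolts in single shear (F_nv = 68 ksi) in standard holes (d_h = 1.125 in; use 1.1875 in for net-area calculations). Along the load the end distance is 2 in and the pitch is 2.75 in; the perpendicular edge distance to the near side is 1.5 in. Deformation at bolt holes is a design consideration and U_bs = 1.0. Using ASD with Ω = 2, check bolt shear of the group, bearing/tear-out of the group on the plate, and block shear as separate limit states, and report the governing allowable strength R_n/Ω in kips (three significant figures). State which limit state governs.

120 kips (block shear governs)

Bolt shear: A_b = π·1²/4 = 0.7854 in²; R_n = 68 × 0.7854 × 5 × 1 = 267 kips → 267 / 2 = 134 kips.
Bearing: edge l_c = 1.438, r_n = 75.47 kips; interior l_c = 1.625, r_n = 85.31 kips; R_n = 75.47 + 4·85.31 = 416.7 kips → 208 kips.
Block shear: A_gv = 8.125, A_nv = 4.785, A_nt = 0.5664 in²; R_n = min(0.6F_uA_nv, 0.6F_yA_gv) + U_bs·F_u·A_nt = 240.6 kips → 120 kips.
Block shear governs: 120 kips.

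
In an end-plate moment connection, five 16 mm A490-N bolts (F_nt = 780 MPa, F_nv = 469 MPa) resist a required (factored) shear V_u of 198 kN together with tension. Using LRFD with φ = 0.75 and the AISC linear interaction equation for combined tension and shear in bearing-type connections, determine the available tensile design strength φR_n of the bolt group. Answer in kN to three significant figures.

A_b = π·16²/4 = 201.1 mm²; f_rv = 198 × 1000 / (5 × 201.1) = 197 MPa.
F'_nt = 1.3 F_nt − (F_nt / φF_nv) f_rv = 1.3·780 − (780/(0.75·469))·197 = 577.3 MPa, capped at F_nt → F'_nt = 577.3 MPa.
R_n = F'_nt · A_b · n = 577.3 × 201.1 × 5 / 1000 = 580.3 kN.
Design strength φR_n = 0.75 × 580.3 = 435 kN.

435 kN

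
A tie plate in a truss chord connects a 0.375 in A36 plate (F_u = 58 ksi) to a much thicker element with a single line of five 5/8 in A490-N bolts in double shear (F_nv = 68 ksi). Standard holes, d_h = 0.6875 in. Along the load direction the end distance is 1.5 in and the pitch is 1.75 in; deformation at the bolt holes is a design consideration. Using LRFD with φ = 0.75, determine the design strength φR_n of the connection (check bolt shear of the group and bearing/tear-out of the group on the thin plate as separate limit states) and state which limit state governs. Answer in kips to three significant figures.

106 kips (bearing governs)

Bolt shear: A_b = π·0.625²/4 = 0.3068 in²; R_n = 68 × 0.3068 × 5 × 2 = 208.6 kips → 0.75 × 208.6 = 156 kips.
Bearing (1.2 l_c t F_u ≤ 2.4 d t F_u): upper limit = 2.4·0.625·0.375·58 = 32.62 kips.
  Edge l_c = 1.5 − 0.6875/2 = 1.156 → r_n = 30.18 kips; interior l_c = 1.75 − 0.6875 = 1.062 → r_n = 27.73 kips.
  R_n,bearing = 1·30.18 + 4·27.73 = 141.1 kips → 0.75 × 141.1 = 106 kips.
Bearing governs: 106 kips.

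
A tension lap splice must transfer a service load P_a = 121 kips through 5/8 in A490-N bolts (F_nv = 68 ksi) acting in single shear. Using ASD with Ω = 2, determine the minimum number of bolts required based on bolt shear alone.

A_b = π·0.625²/4 = 0.3068 in².
Per-bolt allowable strength R_n/Ω = 68 × 0.3068 × 1 / 2 = 10.43 kips.
n ≥ 121 / 10.43 = 11.6 → use 12 bolts.

12 bolts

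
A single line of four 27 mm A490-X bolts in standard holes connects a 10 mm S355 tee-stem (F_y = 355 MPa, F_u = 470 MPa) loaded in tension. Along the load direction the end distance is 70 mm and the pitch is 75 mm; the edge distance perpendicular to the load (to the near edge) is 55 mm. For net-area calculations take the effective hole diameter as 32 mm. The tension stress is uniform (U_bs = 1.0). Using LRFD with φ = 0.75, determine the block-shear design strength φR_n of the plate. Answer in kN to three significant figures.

Shear plane L_v = 70 + 3·75 = 295 mm; A_gv = 295 × 10 = 2950 mm².
A_nv = (295 − 3.5·32) × 10 = 1830 mm².
A_nt = (55 − 0.5·32) × 10 = 390 mm².
0.6 F_u A_nv = 516.1 kN; 0.6 F_y A_gv = 628.4 kN → shear rupture governs the shear term.
R_n = 516.1 + 1.0 × 470 × 390 / 1000 = 699.4 kN.
Design strength φR_n = 0.75 × 699.4 = 525 kN.

525 kN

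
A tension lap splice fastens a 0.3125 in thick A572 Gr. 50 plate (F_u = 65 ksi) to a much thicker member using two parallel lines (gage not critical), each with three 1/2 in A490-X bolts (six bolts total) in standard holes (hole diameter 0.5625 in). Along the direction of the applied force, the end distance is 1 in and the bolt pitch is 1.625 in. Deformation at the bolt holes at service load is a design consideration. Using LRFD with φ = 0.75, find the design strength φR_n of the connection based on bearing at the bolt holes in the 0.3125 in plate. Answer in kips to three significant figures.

Per bolt r_n = 1.2 l_c t F_u ≤ 2.4 d t F_u; upper limit = 2.4 × 0.5 × 0.3125 × 65 = 24.38 kips.
Edge bolt: l_c = 1 − 0.5625/2 = 0.7188 in → 1.2 × 0.7188 × 0.3125 × 65 = 17.52 → r_n = 17.52 kips.
Interior bolts: l_c = 1.625 − 0.5625 = 1.062 in → 1.2 × 1.062 × 0.3125 × 65 = 25.9 → r_n = 24.38 kips.
R_n = 2 × 17.52 + 4 × 24.38 = 132.5 kips.
Design strength φR_n = 0.75 × 132.5 = 99.4 kips.

99.4 kips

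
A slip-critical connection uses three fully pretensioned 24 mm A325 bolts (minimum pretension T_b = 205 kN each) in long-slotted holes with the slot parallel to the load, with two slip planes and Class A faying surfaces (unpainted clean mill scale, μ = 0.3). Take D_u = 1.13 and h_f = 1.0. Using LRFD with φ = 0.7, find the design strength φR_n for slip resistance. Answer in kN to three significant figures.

292 kN

R_n = μ · D_u · h_f · T_b · n_s · n_b = 0.3 × 1.13 × 1.0 × 205 × 2 × 3 = 417 kN.
Design strength φR_n = 0.7 × 417 = 292 kN.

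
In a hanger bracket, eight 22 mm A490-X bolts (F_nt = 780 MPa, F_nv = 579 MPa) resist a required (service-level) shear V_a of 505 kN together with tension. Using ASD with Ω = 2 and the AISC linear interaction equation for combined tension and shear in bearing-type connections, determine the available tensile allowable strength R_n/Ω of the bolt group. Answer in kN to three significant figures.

862 kN

A_b = π·22²/4 = 380.1 mm²; f_rv = 505 × 1000 / (8 × 380.1) = 166.1 MPa.
F'_nt = 1.3 F_nt − (Ω F_nt / F_nv) f_rv = 1.3·780 − (2·780/579)·166.1 = 566.6 MPa, capped at F_nt → F'_nt = 566.6 MPa.
R_n = F'_nt · A_b · n = 566.6 × 380.1 × 8 / 1000 = 1723 kN.
Allowable strength R_n/Ω = 1723 / 2 = 862 kN.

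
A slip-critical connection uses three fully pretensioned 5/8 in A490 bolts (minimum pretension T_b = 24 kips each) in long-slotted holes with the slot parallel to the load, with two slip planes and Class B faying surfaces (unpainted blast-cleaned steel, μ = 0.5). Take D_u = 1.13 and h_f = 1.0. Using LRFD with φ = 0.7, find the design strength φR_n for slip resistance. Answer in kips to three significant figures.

57 kips

R_n = μ · D_u · h_f · T_b · n_s · n_b = 0.5 × 1.13 × 1.0 × 24 × 2 × 3 = 81.36 kips.
Design strength φR_n = 0.7 × 81.36 = 57 kips.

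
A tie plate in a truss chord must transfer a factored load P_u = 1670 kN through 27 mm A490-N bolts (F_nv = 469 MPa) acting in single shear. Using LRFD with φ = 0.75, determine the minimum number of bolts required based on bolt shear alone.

9 bolts

A_b = π·27²/4 = 572.6 mm².
Per-bolt design strength φR_n = 0.75 × 469 × 572.6 × 1 / 1000 = 201.4 kN.
n ≥ 1670 / 201.4 = 8.292 → use 9 bolts.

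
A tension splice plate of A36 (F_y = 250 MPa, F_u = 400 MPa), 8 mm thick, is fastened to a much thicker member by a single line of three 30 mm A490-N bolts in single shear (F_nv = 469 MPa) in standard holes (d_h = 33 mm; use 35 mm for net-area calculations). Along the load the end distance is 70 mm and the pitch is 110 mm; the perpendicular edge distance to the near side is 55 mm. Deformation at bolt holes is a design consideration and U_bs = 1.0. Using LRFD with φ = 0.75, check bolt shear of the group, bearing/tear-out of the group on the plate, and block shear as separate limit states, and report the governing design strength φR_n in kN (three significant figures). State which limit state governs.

Bolt shear: A_b = π·30²/4 = 706.9 mm²; R_n = 469 × 706.9 × 3 × 1 / 1000 = 994.5 kN → 0.75 × 994.5 = 746 kN.
Bearing: edge l_c = 53.5, r_n = 205.4 kN; interior l_c = 77, r_n = 230.4 kN; R_n = 205.4 + 2·230.4 = 666.2 kN → 500 kN.
Block shear: A_gv = 2320, A_nv = 1620, A_nt = 300 mm²; R_n = min(0.6F_uA_nv, 0.6F_yA_gv) + U_bs·F_u·A_nt = 468 kN → 351 kN.
Block shear governs: 351 kN.

351 kN (block shear governs)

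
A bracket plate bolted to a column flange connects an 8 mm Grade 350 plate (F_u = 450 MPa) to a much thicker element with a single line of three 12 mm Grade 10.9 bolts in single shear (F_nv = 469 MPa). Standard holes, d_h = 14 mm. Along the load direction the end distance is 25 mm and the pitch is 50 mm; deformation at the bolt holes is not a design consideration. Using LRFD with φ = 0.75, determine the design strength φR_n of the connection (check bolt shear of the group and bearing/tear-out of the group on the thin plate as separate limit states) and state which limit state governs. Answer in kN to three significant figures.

Bolt shear: A_b = π·12²/4 = 113.1 mm²; R_n = 469 × 113.1 × 3 × 1 / 1000 = 159.1 kN → 0.75 × 159.1 = 119 kN.
Bearing (1.5 l_c t F_u ≤ 3.0 d t F_u): upper limit = 3.0·12·8·450 / 1000 = 129.6 kN.
  Edge l_c = 25 − 14/2 = 18 → r_n = 97.2 kN; interior l_c = 50 − 14 = 36 → r_n = 129.6 kN.
  R_n,bearing = 1·97.2 + 2·129.6 = 356.4 kN → 0.75 × 356.4 = 267 kN.
Bolt shear governs: 119 kN.

119 kN (bolt shear governs)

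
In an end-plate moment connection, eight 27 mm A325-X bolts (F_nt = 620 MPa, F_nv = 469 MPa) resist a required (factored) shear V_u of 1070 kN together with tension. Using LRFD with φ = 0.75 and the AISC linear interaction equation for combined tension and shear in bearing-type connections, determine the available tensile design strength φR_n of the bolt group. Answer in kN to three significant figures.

A_b = π·27²/4 = 572.6 mm²; f_rv = 1070 × 1000 / (8 × 572.6) = 233.6 MPa.
F'_nt = 1.3 F_nt − (F_nt / φF_nv) f_rv = 1.3·620 − (620/(0.75·469))·233.6 = 394.2 MPa, capped at F_nt → F'_nt = 394.2 MPa.
R_n = F'_nt · A_b · n = 394.2 × 572.6 × 8 / 1000 = 1806 kN.
Design strength φR_n = 0.75 × 1806 = 1350 kN.

1350 kN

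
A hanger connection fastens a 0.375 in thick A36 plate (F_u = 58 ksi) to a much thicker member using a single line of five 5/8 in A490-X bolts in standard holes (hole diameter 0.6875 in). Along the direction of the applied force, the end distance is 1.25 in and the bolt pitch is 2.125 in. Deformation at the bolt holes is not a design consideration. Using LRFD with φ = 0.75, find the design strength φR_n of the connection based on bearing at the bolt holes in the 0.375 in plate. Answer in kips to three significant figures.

Per bolt r_n = 1.5 l_c t F_u ≤ 3.0 d t F_u; upper limit = 3.0 × 0.625 × 0.375 × 58 = 40.78 kips.
Edge bolt: l_c = 1.25 − 0.6875/2 = 0.9062 in → 1.5 × 0.9062 × 0.375 × 58 = 29.57 → r_n = 29.57 kips.
Interior bolts: l_c = 2.125 − 0.6875 = 1.438 in → 1.5 × 1.438 × 0.375 × 58 = 46.9 → r_n = 40.78 kips.
R_n = 1 × 29.57 + 4 × 40.78 = 192.7 kips.
Design strength φR_n = 0.75 × 192.7 = 145 kips.

145 kips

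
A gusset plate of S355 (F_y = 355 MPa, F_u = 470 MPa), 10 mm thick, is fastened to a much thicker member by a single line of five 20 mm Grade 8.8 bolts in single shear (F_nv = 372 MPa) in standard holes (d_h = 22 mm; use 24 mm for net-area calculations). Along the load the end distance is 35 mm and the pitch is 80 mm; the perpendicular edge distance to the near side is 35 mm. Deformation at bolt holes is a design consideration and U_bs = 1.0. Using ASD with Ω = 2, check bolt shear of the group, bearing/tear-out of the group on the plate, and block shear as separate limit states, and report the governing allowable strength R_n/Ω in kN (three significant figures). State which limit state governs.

Bolt shear: A_b = π·20²/4 = 314.2 mm²; R_n = 372 × 314.2 × 5 × 1 / 1000 = 584.3 kN → 584.3 / 2 = 292 kN.
Bearing: edge l_c = 24, r_n = 135.4 kN; interior l_c = 58, r_n = 225.6 kN; R_n = 135.4 + 4·225.6 = 1038 kN → 519 kN.
Block shear: A_gv = 3550, A_nv = 2470, A_nt = 230 mm²; R_n = min(0.6F_uA_nv, 0.6F_yA_gv) + U_bs·F_u·A_nt = 804.6 kN → 402 kN.
Bolt shear governs: 292 kN.

292 kN (bolt shear governs)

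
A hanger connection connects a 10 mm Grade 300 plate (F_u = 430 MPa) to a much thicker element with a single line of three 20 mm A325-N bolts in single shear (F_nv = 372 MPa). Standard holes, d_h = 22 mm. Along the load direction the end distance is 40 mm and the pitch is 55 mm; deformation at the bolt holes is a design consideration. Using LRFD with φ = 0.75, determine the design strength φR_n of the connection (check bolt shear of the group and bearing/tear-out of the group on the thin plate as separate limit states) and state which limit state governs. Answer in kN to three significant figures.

Bolt shear: A_b = π·20²/4 = 314.2 mm²; R_n = 372 × 314.2 × 3 × 1 / 1000 = 350.6 kN → 0.75 × 350.6 = 263 kN.
Bearing (1.2 l_c t F_u ≤ 2.4 d t F_u): upper limit = 2.4·20·10·430 / 1000 = 206.4 kN.
  Edge l_c = 40 − 22/2 = 29 → r_n = 149.6 kN; interior l_c = 55 − 22 = 33 → r_n = 170.3 kN.
  R_n,bearing = 1·149.6 + 2·170.3 = 490.2 kN → 0.75 × 490.2 = 368 kN.
Bolt shear governs: 263 kN.

263 kN (bolt shear governs)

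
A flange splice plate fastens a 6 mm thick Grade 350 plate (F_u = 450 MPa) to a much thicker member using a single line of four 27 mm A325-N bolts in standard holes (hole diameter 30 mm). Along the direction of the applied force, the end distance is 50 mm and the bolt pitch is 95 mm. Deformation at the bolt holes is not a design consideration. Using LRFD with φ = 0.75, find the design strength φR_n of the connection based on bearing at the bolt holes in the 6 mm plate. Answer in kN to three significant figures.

Per bolt r_n = 1.5 l_c t F_u ≤ 3.0 d t F_u; upper limit = 3.0 × 27 × 6 × 450 / 1000 = 218.7 kN.
Edge bolt: l_c = 50 − 30/2 = 35 mm → 1.5 × 35 × 6 × 450 / 1000 = 141.8 → r_n = 141.8 kN.
Interior bolts: l_c = 95 − 30 = 65 mm → 1.5 × 65 × 6 × 450 / 1000 = 263.2 → r_n = 218.7 kN.
R_n = 1 × 141.8 + 3 × 218.7 = 797.9 kN.
Design strength φR_n = 0.75 × 797.9 = 598 kN.

598 kN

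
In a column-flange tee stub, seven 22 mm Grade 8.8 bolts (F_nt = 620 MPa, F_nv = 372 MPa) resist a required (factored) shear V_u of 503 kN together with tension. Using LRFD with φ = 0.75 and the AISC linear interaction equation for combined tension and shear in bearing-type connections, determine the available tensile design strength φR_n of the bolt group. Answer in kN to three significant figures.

A_b = π·22²/4 = 380.1 mm²; f_rv = 503 × 1000 / (7 × 380.1) = 189 MPa.
F'_nt = 1.3 F_nt − (F_nt / φF_nv) f_rv = 1.3·620 − (620/(0.75·372))·189 = 385.9 MPa, capped at F_nt → F'_nt = 385.9 MPa.
R_n = F'_nt · A_b · n = 385.9 × 380.1 × 7 / 1000 = 1027 kN.
Design strength φR_n = 0.75 × 1027 = 770 kN.

770 kN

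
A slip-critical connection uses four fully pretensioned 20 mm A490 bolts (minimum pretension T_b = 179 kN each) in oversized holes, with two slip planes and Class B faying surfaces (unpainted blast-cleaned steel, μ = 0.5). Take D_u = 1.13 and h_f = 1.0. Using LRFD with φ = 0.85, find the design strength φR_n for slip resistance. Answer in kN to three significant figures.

R_n = μ · D_u · h_f · T_b · n_s · n_b = 0.5 × 1.13 × 1.0 × 179 × 2 × 4 = 809.1 kN.
Design strength φR_n = 0.85 × 809.1 = 688 kN.

688 kN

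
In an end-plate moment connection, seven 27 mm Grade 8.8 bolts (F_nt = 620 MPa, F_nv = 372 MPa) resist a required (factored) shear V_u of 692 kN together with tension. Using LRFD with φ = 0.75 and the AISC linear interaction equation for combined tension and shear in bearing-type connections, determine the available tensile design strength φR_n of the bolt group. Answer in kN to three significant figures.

A_b = π·27²/4 = 572.6 mm²; f_rv = 692 × 1000 / (7 × 572.6) = 172.7 MPa.
F'_nt = 1.3 F_nt − (F_nt / φF_nv) f_rv = 1.3·620 − (620/(0.75·372))·172.7 = 422.3 MPa, capped at F_nt → F'_nt = 422.3 MPa.
R_n = F'_nt · A_b · n = 422.3 × 572.6 × 7 / 1000 = 1693 kN.
Design strength φR_n = 0.75 × 1693 = 1270 kN.

1270 kN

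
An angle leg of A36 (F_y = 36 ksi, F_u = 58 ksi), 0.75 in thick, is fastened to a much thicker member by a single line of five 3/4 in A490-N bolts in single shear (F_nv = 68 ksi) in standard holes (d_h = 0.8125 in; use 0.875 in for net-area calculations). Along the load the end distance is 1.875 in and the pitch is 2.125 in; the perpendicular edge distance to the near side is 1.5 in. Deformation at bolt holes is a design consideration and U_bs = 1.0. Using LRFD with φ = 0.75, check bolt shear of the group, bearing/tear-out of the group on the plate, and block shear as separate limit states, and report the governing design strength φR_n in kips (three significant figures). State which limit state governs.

Bolt shear: A_b = π·0.75²/4 = 0.4418 in²; R_n = 68 × 0.4418 × 5 × 1 = 150.2 kips → 0.75 × 150.2 = 113 kips.
Bearing: edge l_c = 1.469, r_n = 76.67 kips; interior l_c = 1.312, r_n = 68.51 kips; R_n = 76.67 + 4·68.51 = 350.7 kips → 263 kips.
Block shear: A_gv = 7.781, A_nv = 4.828, A_nt = 0.7969 in²; R_n = min(0.6F_uA_nv, 0.6F_yA_gv) + U_bs·F_u·A_nt = 214.2 kips → 161 kips.
Bolt shear governs: 113 kips.

113 kips (bolt shear governs)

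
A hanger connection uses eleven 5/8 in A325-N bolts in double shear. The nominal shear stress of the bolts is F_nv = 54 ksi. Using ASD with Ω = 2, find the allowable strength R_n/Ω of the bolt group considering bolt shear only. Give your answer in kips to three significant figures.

182 kips

A_b = π × 0.625² / 4 = 0.3068 in².
R_n = F_nv · A_b · n · n_s = 54 × 0.3068 × 11 × 2 = 364.5 kips.
Allowable strength R_n/Ω = 364.5 / 2 = 182 kips.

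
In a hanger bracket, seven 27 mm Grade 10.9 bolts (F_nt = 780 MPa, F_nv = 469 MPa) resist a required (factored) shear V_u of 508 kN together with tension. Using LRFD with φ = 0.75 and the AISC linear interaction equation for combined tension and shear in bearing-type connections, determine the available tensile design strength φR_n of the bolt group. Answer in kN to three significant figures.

A_b = π·27²/4 = 572.6 mm²; f_rv = 508 × 1000 / (7 × 572.6) = 126.8 MPa.
F'_nt = 1.3 F_nt − (F_nt / φF_nv) f_rv = 1.3·780 − (780/(0.75·469))·126.8 = 732.9 MPa, capped at F_nt → F'_nt = 732.9 MPa.
R_n = F'_nt · A_b · n = 732.9 × 572.6 × 7 / 1000 = 2938 kN.
Design strength φR_n = 0.75 × 2938 = 2200 kN.

2200 kN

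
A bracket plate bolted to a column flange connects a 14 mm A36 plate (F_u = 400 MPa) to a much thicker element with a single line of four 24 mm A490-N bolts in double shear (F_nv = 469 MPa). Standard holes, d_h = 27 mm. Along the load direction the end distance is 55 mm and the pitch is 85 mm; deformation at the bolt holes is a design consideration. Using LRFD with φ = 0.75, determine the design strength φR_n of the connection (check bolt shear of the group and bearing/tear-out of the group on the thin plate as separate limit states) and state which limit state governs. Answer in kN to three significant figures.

935 kN (bearing governs)

Bolt shear: A_b = π·24²/4 = 452.4 mm²; R_n = 469 × 452.4 × 4 × 2 / 1000 = 1697 kN → 0.75 × 1697 = 1270 kN.
Bearing (1.2 l_c t F_u ≤ 2.4 d t F_u): upper limit = 2.4·24·14·400 / 1000 = 322.6 kN.
  Edge l_c = 55 − 27/2 = 41.5 → r_n = 278.9 kN; interior l_c = 85 − 27 = 58 → r_n = 322.6 kN.
  R_n,bearing = 1·278.9 + 3·322.6 = 1247 kN → 0.75 × 1247 = 935 kN.
Bearing governs: 935 kN.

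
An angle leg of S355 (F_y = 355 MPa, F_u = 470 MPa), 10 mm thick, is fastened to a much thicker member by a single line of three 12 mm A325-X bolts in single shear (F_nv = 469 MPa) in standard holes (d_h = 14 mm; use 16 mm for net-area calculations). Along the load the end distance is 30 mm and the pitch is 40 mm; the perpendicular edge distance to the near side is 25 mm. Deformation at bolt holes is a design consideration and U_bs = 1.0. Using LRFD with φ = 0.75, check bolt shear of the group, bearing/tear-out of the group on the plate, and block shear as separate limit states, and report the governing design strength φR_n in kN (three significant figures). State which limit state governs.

Bolt shear: A_b = π·12²/4 = 113.1 mm²; R_n = 469 × 113.1 × 3 × 1 / 1000 = 159.1 kN → 0.75 × 159.1 = 119 kN.
Bearing: edge l_c = 23, r_n = 129.7 kN; interior l_c = 26, r_n = 135.4 kN; R_n = 129.7 + 2·135.4 = 400.4 kN → 300 kN.
Block shear: A_gv = 1100, A_nv = 700, A_nt = 170 mm²; R_n = min(0.6F_uA_nv, 0.6F_yA_gv) + U_bs·F_u·A_nt = 277.3 kN → 208 kN.
Bolt shear governs: 119 kN.

119 kN (bolt shear governs)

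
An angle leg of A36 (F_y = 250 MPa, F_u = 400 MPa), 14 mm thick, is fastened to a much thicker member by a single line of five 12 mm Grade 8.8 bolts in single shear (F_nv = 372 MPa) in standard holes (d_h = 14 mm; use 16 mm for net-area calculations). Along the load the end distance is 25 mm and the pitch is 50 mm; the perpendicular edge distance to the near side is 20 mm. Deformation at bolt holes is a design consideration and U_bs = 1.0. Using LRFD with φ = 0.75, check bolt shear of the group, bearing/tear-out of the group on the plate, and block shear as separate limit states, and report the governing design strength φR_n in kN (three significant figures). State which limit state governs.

158 kN (bolt shear governs)

Bolt shear: A_b = π·12²/4 = 113.1 mm²; R_n = 372 × 113.1 × 5 × 1 / 1000 = 210.4 kN → 0.75 × 210.4 = 158 kN.
Bearing: edge l_c = 18, r_n = 121 kN; interior l_c = 36, r_n = 161.3 kN; R_n = 121 + 4·161.3 = 766.1 kN → 575 kN.
Block shear: A_gv = 3150, A_nv = 2142, A_nt = 168 mm²; R_n = min(0.6F_uA_nv, 0.6F_yA_gv) + U_bs·F_u·A_nt = 539.7 kN → 405 kN.
Bolt shear governs: 158 kN.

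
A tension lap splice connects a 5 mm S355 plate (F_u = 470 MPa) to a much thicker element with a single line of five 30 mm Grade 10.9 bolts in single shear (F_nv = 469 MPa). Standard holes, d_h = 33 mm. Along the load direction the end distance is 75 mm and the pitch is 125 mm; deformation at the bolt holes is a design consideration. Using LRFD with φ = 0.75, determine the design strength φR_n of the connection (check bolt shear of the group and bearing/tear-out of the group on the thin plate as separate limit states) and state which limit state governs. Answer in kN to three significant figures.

631 kN (bearing governs)

Bolt shear: A_b = π·30²/4 = 706.9 mm²; R_n = 469 × 706.9 × 5 × 1 / 1000 = 1658 kN → 0.75 × 1658 = 1240 kN.
Bearing (1.2 l_c t F_u ≤ 2.4 d t F_u): upper limit = 2.4·30·5·470 / 1000 = 169.2 kN.
  Edge l_c = 75 − 33/2 = 58.5 → r_n = 165 kN; interior l_c = 125 − 33 = 92 → r_n = 169.2 kN.
  R_n,bearing = 1·165 + 4·169.2 = 841.8 kN → 0.75 × 841.8 = 631 kN.
Bearing governs: 631 kN.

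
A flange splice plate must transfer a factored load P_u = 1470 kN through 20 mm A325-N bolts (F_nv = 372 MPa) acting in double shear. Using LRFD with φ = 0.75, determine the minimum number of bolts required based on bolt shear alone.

A_b = π·20²/4 = 314.2 mm².
Per-bolt design strength φR_n = 0.75 × 372 × 314.2 × 2 / 1000 = 175.3 kN.
n ≥ 1470 / 175.3 = 8.386 → use 9 bolts.

9 bolts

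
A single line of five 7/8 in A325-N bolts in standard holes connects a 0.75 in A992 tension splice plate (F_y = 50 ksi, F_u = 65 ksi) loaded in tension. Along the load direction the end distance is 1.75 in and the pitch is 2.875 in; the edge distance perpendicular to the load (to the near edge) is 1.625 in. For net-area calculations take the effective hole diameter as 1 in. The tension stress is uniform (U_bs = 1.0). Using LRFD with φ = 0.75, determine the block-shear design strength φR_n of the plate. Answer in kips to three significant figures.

233 kips

Shear plane L_v = 1.75 + 4·2.875 = 13.25 in; A_gv = 13.25 × 0.75 = 9.938 in².
A_nv = (13.25 − 4.5·1) × 0.75 = 6.562 in².
A_nt = (1.625 − 0.5·1) × 0.75 = 0.8438 in².
0.6 F_u A_nv = 255.9 kips; 0.6 F_y A_gv = 298.1 kips → shear rupture governs the shear term.
R_n = 255.9 + 1.0 × 65 × 0.8438 = 310.8 kips.
Design strength φR_n = 0.75 × 310.8 = 233 kips.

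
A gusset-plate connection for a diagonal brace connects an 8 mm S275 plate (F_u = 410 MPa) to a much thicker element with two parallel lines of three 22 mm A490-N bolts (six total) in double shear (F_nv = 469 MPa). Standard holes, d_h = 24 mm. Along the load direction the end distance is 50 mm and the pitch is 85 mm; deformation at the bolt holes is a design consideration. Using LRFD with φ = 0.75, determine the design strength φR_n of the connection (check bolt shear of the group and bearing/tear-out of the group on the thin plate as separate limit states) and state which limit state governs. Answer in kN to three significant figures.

Bolt shear: A_b = π·22²/4 = 380.1 mm²; R_n = 469 × 380.1 × 6 × 2 / 1000 = 2139 kN → 0.75 × 2139 = 1600 kN.
Bearing (1.2 l_c t F_u ≤ 2.4 d t F_u): upper limit = 2.4·22·8·410 / 1000 = 173.2 kN.
  Edge l_c = 50 − 24/2 = 38 → r_n = 149.6 kN; interior l_c = 85 − 24 = 61 → r_n = 173.2 kN.
  R_n,bearing = 2·149.6 + 4·173.2 = 991.9 kN → 0.75 × 991.9 = 744 kN.
Bearing governs: 744 kN.

744 kN (bearing governs)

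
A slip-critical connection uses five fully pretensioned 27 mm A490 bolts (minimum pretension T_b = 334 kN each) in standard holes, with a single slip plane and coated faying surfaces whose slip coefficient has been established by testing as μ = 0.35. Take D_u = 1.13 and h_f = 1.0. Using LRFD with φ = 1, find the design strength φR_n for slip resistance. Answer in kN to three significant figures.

R_n = μ · D_u · h_f · T_b · n_s · n_b = 0.35 × 1.13 × 1.0 × 334 × 1 × 5 = 660.5 kN.
Design strength φR_n = 1 × 660.5 = 660 kN.

660 kN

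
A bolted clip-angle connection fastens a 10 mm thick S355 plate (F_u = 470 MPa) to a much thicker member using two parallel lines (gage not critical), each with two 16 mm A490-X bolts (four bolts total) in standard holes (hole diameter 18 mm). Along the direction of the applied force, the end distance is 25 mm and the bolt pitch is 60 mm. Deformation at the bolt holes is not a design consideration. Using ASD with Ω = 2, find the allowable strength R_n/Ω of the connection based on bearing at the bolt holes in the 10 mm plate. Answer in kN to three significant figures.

338 kN

Per bolt r_n = 1.5 l_c t F_u ≤ 3.0 d t F_u; upper limit = 3.0 × 16 × 10 × 470 / 1000 = 225.6 kN.
Edge bolt: l_c = 25 − 18/2 = 16 mm → 1.5 × 16 × 10 × 470 / 1000 = 112.8 → r_n = 112.8 kN.
Interior bolts: l_c = 60 − 18 = 42 mm → 1.5 × 42 × 10 × 470 / 1000 = 296.1 → r_n = 225.6 kN.
R_n = 2 × 112.8 + 2 × 225.6 = 676.8 kN.
Allowable strength R_n/Ω = 676.8 / 2 = 338 kN.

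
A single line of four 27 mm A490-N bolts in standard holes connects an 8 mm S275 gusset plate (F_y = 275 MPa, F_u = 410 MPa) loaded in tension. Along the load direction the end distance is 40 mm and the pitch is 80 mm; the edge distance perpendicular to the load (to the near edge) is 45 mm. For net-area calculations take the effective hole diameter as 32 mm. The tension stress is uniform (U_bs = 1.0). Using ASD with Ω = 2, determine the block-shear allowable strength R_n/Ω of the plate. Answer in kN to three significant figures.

213 kN

Shear plane L_v = 40 + 3·80 = 280 mm; A_gv = 280 × 8 = 2240 mm².
A_nv = (280 − 3.5·32) × 8 = 1344 mm².
A_nt = (45 − 0.5·32) × 8 = 232 mm².
0.6 F_u A_nv = 330.6 kN; 0.6 F_y A_gv = 369.6 kN → shear rupture governs the shear term.
R_n = 330.6 + 1.0 × 410 × 232 / 1000 = 425.7 kN.
Allowable strength R_n/Ω = 425.7 / 2 = 213 kN.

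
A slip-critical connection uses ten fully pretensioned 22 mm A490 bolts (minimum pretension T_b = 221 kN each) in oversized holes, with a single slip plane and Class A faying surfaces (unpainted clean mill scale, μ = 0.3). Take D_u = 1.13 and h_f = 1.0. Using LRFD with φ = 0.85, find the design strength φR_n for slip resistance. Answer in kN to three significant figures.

637 kN

R_n = μ · D_u · h_f · T_b · n_s · n_b = 0.3 × 1.13 × 1.0 × 221 × 1 × 10 = 749.2 kN.
Design strength φR_n = 0.85 × 749.2 = 637 kN.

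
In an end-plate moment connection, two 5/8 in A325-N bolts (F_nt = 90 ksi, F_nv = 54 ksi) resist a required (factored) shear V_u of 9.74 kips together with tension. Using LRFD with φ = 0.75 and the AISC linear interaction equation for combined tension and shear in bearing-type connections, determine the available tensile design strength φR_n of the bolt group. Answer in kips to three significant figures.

A_b = π·0.625²/4 = 0.3068 in²; f_rv = 9.74 / (2 × 0.3068) = 15.87 ksi.
F'_nt = 1.3 F_nt − (F_nt / φF_nv) f_rv = 1.3·90 − (90/(0.75·54))·15.87 = 81.73 ksi, capped at F_nt → F'_nt = 81.73 ksi.
R_n = F'_nt · A_b · n = 81.73 × 0.3068 × 2 = 50.15 kips.
Design strength φR_n = 0.75 × 50.15 = 37.6 kips.

37.6 kips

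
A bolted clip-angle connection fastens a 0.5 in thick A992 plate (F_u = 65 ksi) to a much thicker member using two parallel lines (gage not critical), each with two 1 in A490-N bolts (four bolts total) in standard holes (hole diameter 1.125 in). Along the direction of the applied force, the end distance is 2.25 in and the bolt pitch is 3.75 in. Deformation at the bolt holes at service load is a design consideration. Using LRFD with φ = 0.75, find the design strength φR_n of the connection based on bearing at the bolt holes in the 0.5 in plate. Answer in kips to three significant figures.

Per bolt r_n = 1.2 l_c t F_u ≤ 2.4 d t F_u; upper limit = 2.4 × 1 × 0.5 × 65 = 78 kips.
Edge bolt: l_c = 2.25 − 1.125/2 = 1.688 in → 1.2 × 1.688 × 0.5 × 65 = 65.81 → r_n = 65.81 kips.
Interior bolts: l_c = 3.75 − 1.125 = 2.625 in → 1.2 × 2.625 × 0.5 × 65 = 102.4 → r_n = 78 kips.
R_n = 2 × 65.81 + 2 × 78 = 287.6 kips.
Design strength φR_n = 0.75 × 287.6 = 216 kips.

216 kips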